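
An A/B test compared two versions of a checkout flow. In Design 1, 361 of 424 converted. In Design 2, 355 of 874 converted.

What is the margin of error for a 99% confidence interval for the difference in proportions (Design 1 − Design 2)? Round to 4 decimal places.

0.0617

Sample proportions: 361/424 = 0.8514, 355/874 = 0.4062.
Each SE is √(p̂(1−p̂)/n): √(0.8514·0.1486/424) = 0.01727 and √(0.4062·0.5938/874) = 0.01661.
SE(p̂₁ − p̂₂) = √(SE₁² + SE₂²) = √(0.0002982529 + 0.0002758921) = 0.02396, since the two samples are independent.
At 99% confidence z* = 2.576; margin = 2.576 × 0.02396 = 0.06172.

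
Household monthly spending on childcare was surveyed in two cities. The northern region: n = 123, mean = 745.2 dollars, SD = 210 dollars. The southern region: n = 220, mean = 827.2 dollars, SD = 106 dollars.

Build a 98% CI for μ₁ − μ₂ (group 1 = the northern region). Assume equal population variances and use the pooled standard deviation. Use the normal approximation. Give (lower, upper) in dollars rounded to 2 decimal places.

(-121.71, -42.29)

Pooled variance s_p² = [122·210² + 219·106²] / (123+220−2) = 22993.7947, so s_p = 151.6370.
SE_diff = s_p·√(1/n₁ + 1/n₂) = 151.6370·√(1/123 + 1/220) = 17.0722.
z* = 2.326; margin = 2.326 × 17.0722 = 39.7099.
Difference = 745.2 − 827.2 = -82.0000.
-82.0000 ± 39.7099 → (-121.71, -42.29).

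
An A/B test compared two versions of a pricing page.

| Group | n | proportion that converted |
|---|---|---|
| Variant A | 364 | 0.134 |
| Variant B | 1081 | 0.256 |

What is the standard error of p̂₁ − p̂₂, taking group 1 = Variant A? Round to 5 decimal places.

The two standard errors are √(0.1340×0.8660/364) = 0.01786 and √(0.2560×0.7440/1081) = 0.01327.
Because the samples are independent, SE_diff = √(0.01786² + 0.01327²) = 0.02225.

0.02225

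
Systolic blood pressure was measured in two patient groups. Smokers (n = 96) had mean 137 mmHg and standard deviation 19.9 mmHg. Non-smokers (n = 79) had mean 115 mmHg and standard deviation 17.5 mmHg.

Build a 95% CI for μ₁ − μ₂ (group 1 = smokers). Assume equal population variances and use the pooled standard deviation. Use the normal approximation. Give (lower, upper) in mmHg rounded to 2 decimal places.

Pooled variance s_p² = [95·19.9² + 78·17.5²] / (96+79−2) = 355.5402, so s_p = 18.8558.
SE_diff = s_p·√(1/n₁ + 1/n₂) = 18.8558·√(1/96 + 1/79) = 2.8643.
z* = 1.960; margin = 1.960 × 2.8643 = 5.6140.
Difference = 137 − 115 = 22.0000.
22.0000 ± 5.6140 → (16.39, 27.61).

(16.39, 27.61)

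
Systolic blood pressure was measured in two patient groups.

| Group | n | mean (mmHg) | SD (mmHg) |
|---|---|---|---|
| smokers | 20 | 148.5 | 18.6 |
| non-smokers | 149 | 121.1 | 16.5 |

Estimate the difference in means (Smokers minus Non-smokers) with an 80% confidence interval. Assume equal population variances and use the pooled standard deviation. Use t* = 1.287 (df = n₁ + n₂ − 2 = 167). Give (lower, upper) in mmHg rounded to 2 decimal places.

(22.27, 32.53)

Pooled variance s_p² = [19·18.6² + 148·16.5²] / (20+149−2) = 280.6362, so s_p = 16.7522.
SE_diff = s_p·√(1/n₁ + 1/n₂) = 16.7522·√(1/20 + 1/149) = 3.9894.
t* = 1.287; margin = 1.287 × 3.9894 = 5.1344.
Difference = 148.5 − 121.1 = 27.4000.
27.4000 ± 5.1344 → (22.27, 32.53).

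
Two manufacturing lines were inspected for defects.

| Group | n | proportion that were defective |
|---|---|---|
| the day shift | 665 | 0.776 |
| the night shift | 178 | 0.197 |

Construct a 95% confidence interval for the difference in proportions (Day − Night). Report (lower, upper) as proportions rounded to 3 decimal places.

The two standard errors are √(0.7760×0.2240/665) = 0.01617 and √(0.1970×0.8030/178) = 0.02981.
Because the samples are independent, SE_diff = √(0.01617² + 0.02981²) = 0.03391.
Using z* = 1.960 for 95%, ME = 1.960 × 0.03391 = 0.06646.
p̂₁ − p̂₂ = 0.5790; interval 0.5790 ± 0.06646 gives (0.513, 0.645).

(0.513, 0.645)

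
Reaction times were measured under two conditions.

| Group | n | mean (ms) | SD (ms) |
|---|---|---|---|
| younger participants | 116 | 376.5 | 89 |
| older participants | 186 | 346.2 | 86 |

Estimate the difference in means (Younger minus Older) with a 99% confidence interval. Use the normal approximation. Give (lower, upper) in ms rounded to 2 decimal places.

Per-group SEs: s₁/√n₁ = 89/√116 = 8.2634, s₂/√n₂ = 86/√186 = 6.3058.
Unpooled SE of the difference: √(68.28377956 + 39.76311364) = 10.3946.
Margin of error = z* · SE = 2.576 × 10.3946 = 26.7765.
x̄₁ − x̄₂ = 376.5 − 346.2 = 30.3000.
CI: 30.3000 ± 26.7765 = (3.52, 57.08).

(3.52, 57.08)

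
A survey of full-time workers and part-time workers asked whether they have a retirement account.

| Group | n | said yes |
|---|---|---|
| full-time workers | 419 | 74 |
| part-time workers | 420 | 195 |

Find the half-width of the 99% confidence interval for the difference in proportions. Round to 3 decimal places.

Sample proportions: 74/419 = 0.1766, 195/420 = 0.4643.
Each SE is √(p̂(1−p̂)/n): √(0.1766·0.8234/419) = 0.01863 and √(0.4643·0.5357/420) = 0.02434.
SE(p̂₁ − p̂₂) = √(SE₁² + SE₂²) = √(0.0003470769 + 0.0005924356) = 0.03065, since the two samples are independent.
At 99% confidence z* = 2.576; margin = 2.576 × 0.03065 = 0.07895.

0.079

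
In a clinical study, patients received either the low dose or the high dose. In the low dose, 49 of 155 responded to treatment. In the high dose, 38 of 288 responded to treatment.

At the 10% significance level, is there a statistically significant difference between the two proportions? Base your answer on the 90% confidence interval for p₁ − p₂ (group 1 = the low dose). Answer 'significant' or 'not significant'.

p̂₁ = 49/155 = 0.3161 and p̂₂ = 38/288 = 0.1319.
SE₁ = √(p̂₁(1−p̂₁)/n₁) = √(0.3161·0.6839/155) = 0.03735; SE₂ = √(0.1319·0.8681/288) = 0.01994.
Independent samples: SE of the difference = √(SE₁² + SE₂²) = √(0.0013950225 + 0.0003976036) = 0.04234.
z* for 90% confidence is 1.645, so the margin of error is 1.645 × 0.04234 = 0.06965.
Point estimate p̂₁ − p̂₂ = 0.3161 − 0.1319 = 0.1842.
0.1842 ± 0.06965 → (0.11455, 0.25385).
The interval (0.11455, 0.25385) does not contain 0, so the difference is significant.

significant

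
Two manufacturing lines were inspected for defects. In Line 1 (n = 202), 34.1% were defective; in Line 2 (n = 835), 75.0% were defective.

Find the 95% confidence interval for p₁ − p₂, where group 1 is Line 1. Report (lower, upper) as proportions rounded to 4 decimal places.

Each SE is √(p̂(1−p̂)/n): √(0.3410·0.6590/202) = 0.03335 and √(0.7500·0.2500/835) = 0.01499.
SE(p̂₁ − p̂₂) = √(SE₁² + SE₂²) = √(0.0011122225 + 0.0002247001) = 0.03656, since the two samples are independent.
At 95% confidence z* = 1.960; margin = 1.960 × 0.03656 = 0.07166.
The difference is 0.3410 − 0.7500 = -0.4090, so the interval is -0.4090 ± 0.07166 = (-0.4807, -0.3373).

(-0.4807, -0.3373)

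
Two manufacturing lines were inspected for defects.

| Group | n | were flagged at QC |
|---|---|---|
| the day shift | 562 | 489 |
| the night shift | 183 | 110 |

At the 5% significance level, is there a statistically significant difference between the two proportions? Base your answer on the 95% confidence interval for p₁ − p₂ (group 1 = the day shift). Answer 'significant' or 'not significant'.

significant

First, p̂₁ = 489/562 = 0.8701; p̂₂ = 110/183 = 0.6011.
The two standard errors are √(0.8701×0.1299/562) = 0.01418 and √(0.6011×0.3989/183) = 0.03620.
Because the samples are independent, SE_diff = √(0.01418² + 0.03620²) = 0.03888.
Using z* = 1.960 for 95%, ME = 1.960 × 0.03888 = 0.07620.
p̂₁ − p̂₂ = 0.2690; interval 0.2690 ± 0.07620 gives (0.19280, 0.34520).
The interval (0.19280, 0.34520) does not contain 0, so the difference is significant.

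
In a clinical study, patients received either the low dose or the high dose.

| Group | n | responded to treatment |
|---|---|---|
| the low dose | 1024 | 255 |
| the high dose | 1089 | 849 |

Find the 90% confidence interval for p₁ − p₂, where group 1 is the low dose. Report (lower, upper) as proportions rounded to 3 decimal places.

(-0.561, -0.500)

First, p̂₁ = 255/1024 = 0.2490; p̂₂ = 849/1089 = 0.7796.
The two standard errors are √(0.2490×0.7510/1024) = 0.01351 and √(0.7796×0.2204/1089) = 0.01256.
Because the samples are independent, SE_diff = √(0.01351² + 0.01256²) = 0.01845.
Using z* = 1.645 for 90%, ME = 1.645 × 0.01845 = 0.03035.
p̂₁ − p̂₂ = -0.5306; interval -0.5306 ± 0.03035 gives (-0.561, -0.500).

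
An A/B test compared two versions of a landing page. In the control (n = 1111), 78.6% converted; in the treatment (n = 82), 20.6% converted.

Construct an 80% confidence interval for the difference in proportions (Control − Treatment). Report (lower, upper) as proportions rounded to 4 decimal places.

(0.5206, 0.6394)

The two standard errors are √(0.7860×0.2140/1111) = 0.01230 and √(0.2060×0.7940/82) = 0.04466.
Because the samples are independent, SE_diff = √(0.01230² + 0.04466²) = 0.04632.
Using z* = 1.282 for 80%, ME = 1.282 × 0.04632 = 0.05938.
p̂₁ − p̂₂ = 0.5800; interval 0.5800 ± 0.05938 gives (0.5206, 0.6394).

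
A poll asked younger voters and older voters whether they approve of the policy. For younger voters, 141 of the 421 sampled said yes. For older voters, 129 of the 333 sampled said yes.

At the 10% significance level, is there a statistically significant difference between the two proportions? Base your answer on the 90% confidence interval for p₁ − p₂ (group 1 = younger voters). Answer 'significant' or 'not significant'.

p̂₁ = 141/421 = 0.3349 and p̂₂ = 129/333 = 0.3874.
SE₁ = √(p̂₁(1−p̂₁)/n₁) = √(0.3349·0.6651/421) = 0.02300; SE₂ = √(0.3874·0.6126/333) = 0.02670.
Independent samples: SE of the difference = √(SE₁² + SE₂²) = √(0.000529 + 0.00071289) = 0.03524.
z* for 90% confidence is 1.645, so the margin of error is 1.645 × 0.03524 = 0.05797.
Point estimate p̂₁ − p̂₂ = 0.3349 − 0.3874 = -0.0525.
-0.0525 ± 0.05797 → (-0.11047, 0.00547).
The interval (-0.11047, 0.00547) contains 0, so the difference is not significant.

not significant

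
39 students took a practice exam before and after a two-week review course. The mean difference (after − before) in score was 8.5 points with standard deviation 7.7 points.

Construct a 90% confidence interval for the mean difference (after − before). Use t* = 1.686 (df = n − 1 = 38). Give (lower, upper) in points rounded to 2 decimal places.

(6.42, 10.58)

This is a matched-pairs design, so SE = s_d/√n = 7.7/√39 = 1.2330.
Margin = 1.686 × 1.2330 = 2.0788; the interval is 8.5 ± 2.0788 = (6.42, 10.58).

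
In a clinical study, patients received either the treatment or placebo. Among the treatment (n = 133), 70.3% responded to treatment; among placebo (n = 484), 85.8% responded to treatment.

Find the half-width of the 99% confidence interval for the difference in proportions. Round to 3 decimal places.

0.110

The two standard errors are √(0.7030×0.2970/133) = 0.03962 and √(0.8580×0.1420/484) = 0.01587.
Because the samples are independent, SE_diff = √(0.03962² + 0.01587²) = 0.04268.
Using z* = 2.576 for 99%, ME = 2.576 × 0.04268 = 0.10994.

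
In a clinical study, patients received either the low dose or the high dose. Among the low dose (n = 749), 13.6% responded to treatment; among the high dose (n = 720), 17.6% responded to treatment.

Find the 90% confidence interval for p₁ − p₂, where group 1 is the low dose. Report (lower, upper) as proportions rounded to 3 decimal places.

(-0.071, -0.009)

Each SE is √(p̂(1−p̂)/n): √(0.1360·0.8640/749) = 0.01253 and √(0.1760·0.8240/720) = 0.01419.
SE(p̂₁ − p̂₂) = √(SE₁² + SE₂²) = √(0.0001570009 + 0.0002013561) = 0.01893, since the two samples are independent.
At 90% confidence z* = 1.645; margin = 1.645 × 0.01893 = 0.03114.
The difference is 0.1360 − 0.1760 = -0.0400, so the interval is -0.0400 ± 0.03114 = (-0.071, -0.009).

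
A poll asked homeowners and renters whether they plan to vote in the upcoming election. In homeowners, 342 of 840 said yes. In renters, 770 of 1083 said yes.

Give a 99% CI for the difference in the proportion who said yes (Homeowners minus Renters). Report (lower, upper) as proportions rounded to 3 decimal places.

Sample proportions: 342/840 = 0.4071, 770/1083 = 0.7110.
Each SE is √(p̂(1−p̂)/n): √(0.4071·0.5929/840) = 0.01695 and √(0.7110·0.2890/1083) = 0.01377.
SE(p̂₁ − p̂₂) = √(SE₁² + SE₂²) = √(0.0002873025 + 0.0001896129) = 0.02184, since the two samples are independent.
At 99% confidence z* = 2.576; margin = 2.576 × 0.02184 = 0.05626.
The difference is 0.4071 − 0.7110 = -0.3039, so the interval is -0.3039 ± 0.05626 = (-0.360, -0.248).

(-0.360, -0.248)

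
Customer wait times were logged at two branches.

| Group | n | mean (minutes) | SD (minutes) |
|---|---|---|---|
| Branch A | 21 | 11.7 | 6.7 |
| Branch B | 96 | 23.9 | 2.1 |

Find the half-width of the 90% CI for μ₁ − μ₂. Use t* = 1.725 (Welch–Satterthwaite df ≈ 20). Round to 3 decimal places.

SE₁ = s₁/√n₁ = 6.7/√21 = 1.4621; SE₂ = 2.1/√96 = 0.2143.
Independent samples, unequal variances: SE_diff = √(SE₁² + SE₂²) = √(2.13773641 + 0.04592449) = 1.4777.
t* = 1.725, so margin of error = 1.725 × 1.4777 = 2.5490.

2.549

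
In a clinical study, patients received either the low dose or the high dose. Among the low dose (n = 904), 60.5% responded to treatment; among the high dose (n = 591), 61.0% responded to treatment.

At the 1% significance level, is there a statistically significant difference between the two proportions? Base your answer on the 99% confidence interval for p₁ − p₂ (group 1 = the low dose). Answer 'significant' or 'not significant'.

The two standard errors are √(0.6050×0.3950/904) = 0.01626 and √(0.6100×0.3900/591) = 0.02006.
Because the samples are independent, SE_diff = √(0.01626² + 0.02006²) = 0.02582.
Using z* = 2.576 for 99%, ME = 2.576 × 0.02582 = 0.06651.
p̂₁ − p̂₂ = -0.0050; interval -0.0050 ± 0.06651 gives (-0.07151, 0.06151).
The interval (-0.07151, 0.06151) contains 0, so the difference is not significant.

not significant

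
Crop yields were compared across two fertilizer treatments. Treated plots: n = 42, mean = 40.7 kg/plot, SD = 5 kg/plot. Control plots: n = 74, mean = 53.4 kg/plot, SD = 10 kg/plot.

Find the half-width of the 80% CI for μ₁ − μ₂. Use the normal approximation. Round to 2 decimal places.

Per-group SEs: s₁/√n₁ = 5/√42 = 0.7715, s₂/√n₂ = 10/√74 = 1.1625.
Unpooled SE of the difference: √(0.59521225 + 1.35140625) = 1.3952.
Margin of error = z* · SE = 1.282 × 1.3952 = 1.7886.

1.79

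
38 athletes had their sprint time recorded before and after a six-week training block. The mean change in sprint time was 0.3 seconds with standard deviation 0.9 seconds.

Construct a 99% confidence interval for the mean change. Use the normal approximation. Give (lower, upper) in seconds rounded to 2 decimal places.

This is a matched-pairs design, so SE = s_d/√n = 0.9/√38 = 0.1460.
Margin = 2.576 × 0.1460 = 0.3761; the interval is 0.3 ± 0.3761 = (-0.08, 0.68).

(-0.08, 0.68)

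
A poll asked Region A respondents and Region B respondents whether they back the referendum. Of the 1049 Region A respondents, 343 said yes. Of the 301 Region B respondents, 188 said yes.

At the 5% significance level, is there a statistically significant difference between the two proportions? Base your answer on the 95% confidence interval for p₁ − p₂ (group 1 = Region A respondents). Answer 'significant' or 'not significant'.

significant

First, p̂₁ = 343/1049 = 0.3270; p̂₂ = 188/301 = 0.6246.
The two standard errors are √(0.3270×0.6730/1049) = 0.01448 and √(0.6246×0.3754/301) = 0.02791.
Because the samples are independent, SE_diff = √(0.01448² + 0.02791²) = 0.03144.
Using z* = 1.960 for 95%, ME = 1.960 × 0.03144 = 0.06162.
p̂₁ − p̂₂ = -0.2976; interval -0.2976 ± 0.06162 gives (-0.35922, -0.23598).
The interval (-0.35922, -0.23598) does not contain 0, so the difference is significant.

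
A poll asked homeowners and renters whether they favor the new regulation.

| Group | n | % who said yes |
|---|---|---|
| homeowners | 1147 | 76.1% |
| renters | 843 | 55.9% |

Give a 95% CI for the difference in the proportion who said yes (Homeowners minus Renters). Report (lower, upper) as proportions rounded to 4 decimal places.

Each SE is √(p̂(1−p̂)/n): √(0.7610·0.2390/1147) = 0.01259 and √(0.5590·0.4410/843) = 0.01710.
SE(p̂₁ − p̂₂) = √(SE₁² + SE₂²) = √(0.0001585081 + 0.00029241) = 0.02123, since the two samples are independent.
At 95% confidence z* = 1.960; margin = 1.960 × 0.02123 = 0.04161.
The difference is 0.7610 − 0.5590 = 0.2020, so the interval is 0.2020 ± 0.04161 = (0.1604, 0.2436).

(0.1604, 0.2436)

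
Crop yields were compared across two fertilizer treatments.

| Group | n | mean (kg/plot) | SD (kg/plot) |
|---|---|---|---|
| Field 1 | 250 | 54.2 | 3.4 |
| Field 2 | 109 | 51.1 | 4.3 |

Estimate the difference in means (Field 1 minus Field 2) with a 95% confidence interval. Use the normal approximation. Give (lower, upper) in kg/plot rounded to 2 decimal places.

(2.19, 4.01)

SE₁ = s₁/√n₁ = 3.4/√250 = 0.2150; SE₂ = 4.3/√109 = 0.4119.
Independent samples, unequal variances: SE_diff = √(SE₁² + SE₂²) = √(0.046225 + 0.16966161) = 0.4646.
z* = 1.960, so margin of error = 1.960 × 0.4646 = 0.9106.
Difference in means = 54.2 − 51.1 = 3.1000.
3.1000 ± 0.9106 → (2.19, 4.01).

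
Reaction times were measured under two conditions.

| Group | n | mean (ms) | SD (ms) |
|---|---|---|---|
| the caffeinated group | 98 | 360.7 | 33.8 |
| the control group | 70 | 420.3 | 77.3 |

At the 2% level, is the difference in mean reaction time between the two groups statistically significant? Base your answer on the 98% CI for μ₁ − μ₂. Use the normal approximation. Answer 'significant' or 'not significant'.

significant

Standard errors of each mean: 33.8/√98 = 3.4143 and 77.3/√70 = 9.2391.
SE(x̄₁ − x̄₂) = √(3.4143² + 9.2391²) = 9.8498 for independent samples with unequal variances.
With z* = 2.326, the margin is 2.326 × 9.8498 = 22.9106.
x̄₁ − x̄₂ = 360.7 − 420.3 = -59.6000; the interval is -59.6000 ± 22.9106 = (-82.5106, -36.6894).
The interval (-82.5106, -36.6894) does not contain 0, so the difference is significant.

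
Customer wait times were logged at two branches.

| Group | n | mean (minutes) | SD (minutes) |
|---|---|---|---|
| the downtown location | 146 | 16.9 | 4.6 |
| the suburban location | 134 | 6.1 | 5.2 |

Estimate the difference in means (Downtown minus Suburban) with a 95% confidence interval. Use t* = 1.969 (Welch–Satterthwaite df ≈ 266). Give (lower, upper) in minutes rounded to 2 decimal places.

Per-group SEs: s₁/√n₁ = 4.6/√146 = 0.3807, s₂/√n₂ = 5.2/√134 = 0.4492.
Unpooled SE of the difference: √(0.14493249 + 0.20178064) = 0.5888.
Margin of error = t* · SE = 1.969 × 0.5888 = 1.1593.
x̄₁ − x̄₂ = 16.9 − 6.1 = 10.8000.
CI: 10.8000 ± 1.1593 = (9.64, 11.96).

(9.64, 11.96)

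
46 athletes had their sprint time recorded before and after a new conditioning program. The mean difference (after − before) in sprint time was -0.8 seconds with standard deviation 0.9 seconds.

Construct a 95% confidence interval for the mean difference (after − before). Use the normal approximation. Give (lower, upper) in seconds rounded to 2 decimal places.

This is a matched-pairs design, so SE = s_d/√n = 0.9/√46 = 0.1327.
Margin = 1.960 × 0.1327 = 0.2601; the interval is -0.8 ± 0.2601 = (-1.06, -0.54).

(-1.06, -0.54)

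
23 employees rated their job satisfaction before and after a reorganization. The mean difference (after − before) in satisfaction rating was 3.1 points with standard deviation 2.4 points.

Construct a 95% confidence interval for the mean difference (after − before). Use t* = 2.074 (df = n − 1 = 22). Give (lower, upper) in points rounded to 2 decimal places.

This is a matched-pairs design, so SE = s_d/√n = 2.4/√23 = 0.5004.
Margin = 2.074 × 0.5004 = 1.0378; the interval is 3.1 ± 1.0378 = (2.06, 4.14).

(2.06, 4.14)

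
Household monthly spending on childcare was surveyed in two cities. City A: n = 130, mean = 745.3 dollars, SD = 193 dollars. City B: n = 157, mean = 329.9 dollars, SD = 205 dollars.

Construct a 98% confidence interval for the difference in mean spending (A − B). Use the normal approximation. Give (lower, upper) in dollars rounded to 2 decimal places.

SE₁ = s₁/√n₁ = 193/√130 = 16.9272; SE₂ = 205/√157 = 16.3608.
Independent samples, unequal variances: SE_diff = √(SE₁² + SE₂²) = √(286.53009984 + 267.67577664) = 23.5416.
z* = 2.326, so margin of error = 2.326 × 23.5416 = 54.7578.
Difference in means = 745.3 − 329.9 = 415.4000.
415.4000 ± 54.7578 → (360.64, 470.16).

(360.64, 470.16)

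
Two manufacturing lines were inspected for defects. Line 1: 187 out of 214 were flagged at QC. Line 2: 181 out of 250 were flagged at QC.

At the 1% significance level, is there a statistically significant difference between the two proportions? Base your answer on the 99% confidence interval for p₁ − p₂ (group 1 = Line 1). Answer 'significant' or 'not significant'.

significant

First, p̂₁ = 187/214 = 0.8738; p̂₂ = 181/250 = 0.7240.
The two standard errors are √(0.8738×0.1262/214) = 0.02270 and √(0.7240×0.2760/250) = 0.02827.
Because the samples are independent, SE_diff = √(0.02270² + 0.02827²) = 0.03626.
Using z* = 2.576 for 99%, ME = 2.576 × 0.03626 = 0.09341.
p̂₁ − p̂₂ = 0.1498; interval 0.1498 ± 0.09341 gives (0.05639, 0.24321).
The interval (0.05639, 0.24321) does not contain 0, so the difference is significant.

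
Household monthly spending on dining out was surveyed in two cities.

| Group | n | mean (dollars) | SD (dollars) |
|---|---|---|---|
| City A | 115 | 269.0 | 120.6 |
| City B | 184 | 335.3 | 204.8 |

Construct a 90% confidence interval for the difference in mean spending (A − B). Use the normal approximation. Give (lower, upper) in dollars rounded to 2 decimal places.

(-97.27, -35.33)

SE₁ = s₁/√n₁ = 120.6/√115 = 11.2460; SE₂ = 204.8/√184 = 15.0981.
Independent samples, unequal variances: SE_diff = √(SE₁² + SE₂²) = √(126.472516 + 227.95262361) = 18.8262.
z* = 1.645, so margin of error = 1.645 × 18.8262 = 30.9691.
Difference in means = 269.0 − 335.3 = -66.3000.
-66.3000 ± 30.9691 → (-97.27, -35.33).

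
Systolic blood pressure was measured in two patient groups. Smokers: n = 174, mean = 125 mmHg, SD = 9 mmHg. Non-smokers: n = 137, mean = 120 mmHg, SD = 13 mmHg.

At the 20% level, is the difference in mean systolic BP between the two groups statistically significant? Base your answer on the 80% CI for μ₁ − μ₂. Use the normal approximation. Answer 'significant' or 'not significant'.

significant

Per-group SEs: s₁/√n₁ = 9/√174 = 0.6823, s₂/√n₂ = 13/√137 = 1.1107.
Unpooled SE of the difference: √(0.46553329 + 1.23365449) = 1.3035.
Margin of error = z* · SE = 1.282 × 1.3035 = 1.6711.
x̄₁ − x̄₂ = 125 − 120 = 5.0000.
CI: 5.0000 ± 1.6711 = (3.3289, 6.6711).
The interval (3.3289, 6.6711) does not contain 0, so the difference is significant.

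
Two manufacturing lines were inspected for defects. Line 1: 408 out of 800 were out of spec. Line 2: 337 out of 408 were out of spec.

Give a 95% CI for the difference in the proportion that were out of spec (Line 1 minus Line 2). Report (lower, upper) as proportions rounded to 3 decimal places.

First, p̂₁ = 408/800 = 0.5100; p̂₂ = 337/408 = 0.8260.
The two standard errors are √(0.5100×0.4900/800) = 0.01767 and √(0.8260×0.1740/408) = 0.01877.
Because the samples are independent, SE_diff = √(0.01767² + 0.01877²) = 0.02578.
Using z* = 1.960 for 95%, ME = 1.960 × 0.02578 = 0.05053.
p̂₁ − p̂₂ = -0.3160; interval -0.3160 ± 0.05053 gives (-0.367, -0.265).

(-0.367, -0.265)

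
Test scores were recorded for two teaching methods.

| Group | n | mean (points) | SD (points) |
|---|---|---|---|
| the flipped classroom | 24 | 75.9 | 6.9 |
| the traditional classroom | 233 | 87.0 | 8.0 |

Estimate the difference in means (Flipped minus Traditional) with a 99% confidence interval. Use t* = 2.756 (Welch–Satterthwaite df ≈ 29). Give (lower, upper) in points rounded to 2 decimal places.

Per-group SEs: s₁/√n₁ = 6.9/√24 = 1.4085, s₂/√n₂ = 8.0/√233 = 0.5241.
Unpooled SE of the difference: √(1.98387225 + 0.27468081) = 1.5028.
Margin of error = t* · SE = 2.756 × 1.5028 = 4.1417.
x̄₁ − x̄₂ = 75.9 − 87.0 = -11.1000.
CI: -11.1000 ± 4.1417 = (-15.24, -6.96).

(-15.24, -6.96)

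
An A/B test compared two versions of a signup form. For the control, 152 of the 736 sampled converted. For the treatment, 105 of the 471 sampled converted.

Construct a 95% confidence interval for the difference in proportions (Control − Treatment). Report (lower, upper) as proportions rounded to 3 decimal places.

Sample proportions: 152/736 = 0.2065, 105/471 = 0.2229.
Each SE is √(p̂(1−p̂)/n): √(0.2065·0.7935/736) = 0.01492 and √(0.2229·0.7771/471) = 0.01918.
SE(p̂₁ − p̂₂) = √(SE₁² + SE₂²) = √(0.0002226064 + 0.0003678724) = 0.02430, since the two samples are independent.
At 95% confidence z* = 1.960; margin = 1.960 × 0.02430 = 0.04763.
The difference is 0.2065 − 0.2229 = -0.0164, so the interval is -0.0164 ± 0.04763 = (-0.064, 0.031).

(-0.064, 0.031)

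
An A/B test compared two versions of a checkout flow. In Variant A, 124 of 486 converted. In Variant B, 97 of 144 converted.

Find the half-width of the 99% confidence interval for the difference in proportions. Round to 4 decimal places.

Sample proportions: 124/486 = 0.2551, 97/144 = 0.6736.
Each SE is √(p̂(1−p̂)/n): √(0.2551·0.7449/486) = 0.01977 and √(0.6736·0.3264/144) = 0.03907.
SE(p̂₁ − p̂₂) = √(SE₁² + SE₂²) = √(0.0003908529 + 0.0015264649) = 0.04379, since the two samples are independent.
At 99% confidence z* = 2.576; margin = 2.576 × 0.04379 = 0.11280.

0.1128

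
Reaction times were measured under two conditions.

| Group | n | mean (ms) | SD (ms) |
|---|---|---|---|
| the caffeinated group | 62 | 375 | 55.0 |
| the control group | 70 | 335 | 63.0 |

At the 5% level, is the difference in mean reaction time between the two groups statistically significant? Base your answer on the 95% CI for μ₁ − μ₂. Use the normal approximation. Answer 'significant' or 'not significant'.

SE₁ = s₁/√n₁ = 55.0/√62 = 6.9850; SE₂ = 63.0/√70 = 7.5299.
Independent samples, unequal variances: SE_diff = √(SE₁² + SE₂²) = √(48.790225 + 56.69939401) = 10.2708.
z* = 1.960, so margin of error = 1.960 × 10.2708 = 20.1308.
Difference in means = 375 − 335 = 40.0000.
40.0000 ± 20.1308 → (19.8692, 60.1308).
The interval (19.8692, 60.1308) does not contain 0, so the difference is significant.

significant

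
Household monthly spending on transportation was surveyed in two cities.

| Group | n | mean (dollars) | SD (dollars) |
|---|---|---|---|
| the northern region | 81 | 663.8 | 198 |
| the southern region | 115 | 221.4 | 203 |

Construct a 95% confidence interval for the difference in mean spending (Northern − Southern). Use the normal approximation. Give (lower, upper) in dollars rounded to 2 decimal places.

SE₁ = s₁/√n₁ = 198/√81 = 22.0000; SE₂ = 203/√115 = 18.9298.
Independent samples, unequal variances: SE_diff = √(SE₁² + SE₂²) = √(484.0 + 358.33732804) = 29.0230.
z* = 1.960, so margin of error = 1.960 × 29.0230 = 56.8851.
Difference in means = 663.8 − 221.4 = 442.4000.
442.4000 ± 56.8851 → (385.51, 499.29).

(385.51, 499.29)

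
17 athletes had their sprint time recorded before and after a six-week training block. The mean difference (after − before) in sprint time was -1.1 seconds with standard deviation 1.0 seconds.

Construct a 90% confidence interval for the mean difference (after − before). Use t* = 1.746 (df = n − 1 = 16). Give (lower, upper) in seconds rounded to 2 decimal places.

Paired design: SE = s_d/√n = 1.0/√17 = 0.2425.
t* = 1.746; margin of error = 1.746 × 0.2425 = 0.4234.
-1.1 ± 0.4234 → (-1.52, -0.68).

(-1.52, -0.68)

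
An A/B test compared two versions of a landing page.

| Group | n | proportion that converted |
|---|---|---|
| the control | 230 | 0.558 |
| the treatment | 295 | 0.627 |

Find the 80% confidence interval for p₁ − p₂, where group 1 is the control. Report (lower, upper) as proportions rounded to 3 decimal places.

The two standard errors are √(0.5580×0.4420/230) = 0.03275 and √(0.6270×0.3730/295) = 0.02816.
Because the samples are independent, SE_diff = √(0.03275² + 0.02816²) = 0.04319.
Using z* = 1.282 for 80%, ME = 1.282 × 0.04319 = 0.05537.
p̂₁ − p̂₂ = -0.0690; interval -0.0690 ± 0.05537 gives (-0.124, -0.014).

(-0.124, -0.014)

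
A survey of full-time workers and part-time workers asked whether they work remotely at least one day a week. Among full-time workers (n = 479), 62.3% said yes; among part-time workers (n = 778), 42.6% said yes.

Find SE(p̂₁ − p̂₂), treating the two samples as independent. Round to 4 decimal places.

0.0284

SE₁ = √(p̂₁(1−p̂₁)/n₁) = √(0.6230·0.3770/479) = 0.02214; SE₂ = √(0.4260·0.5740/778) = 0.01773.
Independent samples: SE of the difference = √(SE₁² + SE₂²) = √(0.0004901796 + 0.0003143529) = 0.02836.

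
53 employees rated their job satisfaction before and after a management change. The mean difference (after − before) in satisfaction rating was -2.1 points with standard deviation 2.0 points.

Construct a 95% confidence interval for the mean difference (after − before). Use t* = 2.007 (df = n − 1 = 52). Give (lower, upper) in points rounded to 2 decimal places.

(-2.65, -1.55)

Paired design: SE = s_d/√n = 2.0/√53 = 0.2747.
t* = 2.007; margin of error = 2.007 × 0.2747 = 0.5513.
-2.1 ± 0.5513 → (-2.65, -1.55).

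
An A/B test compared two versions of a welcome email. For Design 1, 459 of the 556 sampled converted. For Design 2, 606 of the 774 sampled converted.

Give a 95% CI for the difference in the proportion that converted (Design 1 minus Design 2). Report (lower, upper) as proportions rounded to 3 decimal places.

(0.000, 0.085)

p̂₁ = 459/556 = 0.8255 and p̂₂ = 606/774 = 0.7829.
SE₁ = √(p̂₁(1−p̂₁)/n₁) = √(0.8255·0.1745/556) = 0.01610; SE₂ = √(0.7829·0.2171/774) = 0.01482.
Independent samples: SE of the difference = √(SE₁² + SE₂²) = √(0.00025921 + 0.0002196324) = 0.02188.
z* for 95% confidence is 1.960, so the margin of error is 1.960 × 0.02188 = 0.04288.
Point estimate p̂₁ − p̂₂ = 0.8255 − 0.7829 = 0.0426.
0.0426 ± 0.04288 → (0.000, 0.085).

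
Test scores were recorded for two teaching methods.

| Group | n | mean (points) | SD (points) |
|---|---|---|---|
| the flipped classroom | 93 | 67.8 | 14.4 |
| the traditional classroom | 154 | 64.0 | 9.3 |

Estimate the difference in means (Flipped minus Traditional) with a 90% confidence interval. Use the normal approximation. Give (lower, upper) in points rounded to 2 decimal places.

(1.05, 6.55)

Per-group SEs: s₁/√n₁ = 14.4/√93 = 1.4932, s₂/√n₂ = 9.3/√154 = 0.7494.
Unpooled SE of the difference: √(2.22964624 + 0.56160036) = 1.6707.
Margin of error = z* · SE = 1.645 × 1.6707 = 2.7483.
x̄₁ − x̄₂ = 67.8 − 64.0 = 3.8000.
CI: 3.8000 ± 2.7483 = (1.05, 6.55).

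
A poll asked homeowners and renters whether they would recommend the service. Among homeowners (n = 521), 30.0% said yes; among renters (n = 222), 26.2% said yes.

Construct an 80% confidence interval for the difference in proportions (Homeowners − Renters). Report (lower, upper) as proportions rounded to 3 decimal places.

(-0.008, 0.084)

The two standard errors are √(0.3000×0.7000/521) = 0.02008 and √(0.2620×0.7380/222) = 0.02951.
Because the samples are independent, SE_diff = √(0.02008² + 0.02951²) = 0.03569.
Using z* = 1.282 for 80%, ME = 1.282 × 0.03569 = 0.04575.
p̂₁ − p̂₂ = 0.0380; interval 0.0380 ± 0.04575 gives (-0.008, 0.084).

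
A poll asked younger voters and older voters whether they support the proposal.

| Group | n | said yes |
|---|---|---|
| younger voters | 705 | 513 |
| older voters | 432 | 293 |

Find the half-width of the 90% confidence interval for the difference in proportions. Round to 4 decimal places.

0.0461

Sample proportions: 513/705 = 0.7277, 293/432 = 0.6782.
Each SE is √(p̂(1−p̂)/n): √(0.7277·0.2723/705) = 0.01677 and √(0.6782·0.3218/432) = 0.02248.
SE(p̂₁ − p̂₂) = √(SE₁² + SE₂²) = √(0.0002812329 + 0.0005053504) = 0.02805, since the two samples are independent.
At 90% confidence z* = 1.645; margin = 1.645 × 0.02805 = 0.04614.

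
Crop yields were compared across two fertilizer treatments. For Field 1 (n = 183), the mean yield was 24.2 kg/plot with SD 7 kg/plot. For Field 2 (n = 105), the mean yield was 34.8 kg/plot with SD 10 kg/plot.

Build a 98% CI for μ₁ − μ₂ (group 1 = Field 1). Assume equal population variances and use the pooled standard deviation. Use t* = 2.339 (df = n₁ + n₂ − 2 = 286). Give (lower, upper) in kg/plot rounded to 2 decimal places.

(-12.95, -8.25)

s_p = √[((n₁−1)s₁² + (n₂−1)s₂²)/(n₁+n₂−2)] = √[(182·7² + 104·10²)/286] = 8.2186.
SE = 8.2186·√(1/183 + 1/105) = 1.0062.
With t* = 2.339, margin = 2.339 × 1.0062 = 2.3535.
x̄₁ − x̄₂ = 24.2 − 34.8 = -10.6000; interval -10.6000 ± 2.3535 = (-12.95, -8.25).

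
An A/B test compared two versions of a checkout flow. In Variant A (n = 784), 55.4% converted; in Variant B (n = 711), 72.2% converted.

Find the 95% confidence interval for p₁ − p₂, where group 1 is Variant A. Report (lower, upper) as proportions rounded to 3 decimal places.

(-0.216, -0.120)

SE₁ = √(p̂₁(1−p̂₁)/n₁) = √(0.5540·0.4460/784) = 0.01775; SE₂ = √(0.7220·0.2780/711) = 0.01680.
Independent samples: SE of the difference = √(SE₁² + SE₂²) = √(0.0003150625 + 0.00028224) = 0.02444.
z* for 95% confidence is 1.960, so the margin of error is 1.960 × 0.02444 = 0.04790.
Point estimate p̂₁ − p̂₂ = 0.5540 − 0.7220 = -0.1680.
-0.1680 ± 0.04790 → (-0.216, -0.120).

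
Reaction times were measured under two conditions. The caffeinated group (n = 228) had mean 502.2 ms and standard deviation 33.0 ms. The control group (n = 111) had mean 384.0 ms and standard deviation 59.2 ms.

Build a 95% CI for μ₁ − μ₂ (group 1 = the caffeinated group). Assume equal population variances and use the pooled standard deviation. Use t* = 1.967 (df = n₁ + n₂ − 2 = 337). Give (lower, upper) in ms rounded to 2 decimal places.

s_p = √[((n₁−1)s₁² + (n₂−1)s₂²)/(n₁+n₂−2)] = √[(227·33.0² + 110·59.2²)/337] = 43.3300.
SE = 43.3300·√(1/228 + 1/111) = 5.0149.
With t* = 1.967, margin = 1.967 × 5.0149 = 9.8643.
x̄₁ − x̄₂ = 502.2 − 384.0 = 118.2000; interval 118.2000 ± 9.8643 = (108.34, 128.06).

(108.34, 128.06)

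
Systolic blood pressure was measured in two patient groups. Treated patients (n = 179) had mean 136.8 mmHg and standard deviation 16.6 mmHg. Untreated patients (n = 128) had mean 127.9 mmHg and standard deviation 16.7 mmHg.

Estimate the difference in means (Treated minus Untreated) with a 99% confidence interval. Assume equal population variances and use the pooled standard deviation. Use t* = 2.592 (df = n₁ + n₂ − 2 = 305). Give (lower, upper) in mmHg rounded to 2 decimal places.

(3.91, 13.89)

s_p = √[((n₁−1)s₁² + (n₂−1)s₂²)/(n₁+n₂−2)] = √[(178·16.6² + 127·16.7²)/305] = 16.6417.
SE = 16.6417·√(1/179 + 1/128) = 1.9264.
With t* = 2.592, margin = 2.592 × 1.9264 = 4.9932.
x̄₁ − x̄₂ = 136.8 − 127.9 = 8.9000; interval 8.9000 ± 4.9932 = (3.91, 13.89).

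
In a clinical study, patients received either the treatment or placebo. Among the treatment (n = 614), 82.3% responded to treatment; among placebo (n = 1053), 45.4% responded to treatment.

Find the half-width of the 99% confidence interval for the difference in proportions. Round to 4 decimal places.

Each SE is √(p̂(1−p̂)/n): √(0.8230·0.1770/614) = 0.01540 and √(0.4540·0.5460/1053) = 0.01534.
SE(p̂₁ − p̂₂) = √(SE₁² + SE₂²) = √(0.00023716 + 0.0002353156) = 0.02174, since the two samples are independent.
At 99% confidence z* = 2.576; margin = 2.576 × 0.02174 = 0.05600.

0.0560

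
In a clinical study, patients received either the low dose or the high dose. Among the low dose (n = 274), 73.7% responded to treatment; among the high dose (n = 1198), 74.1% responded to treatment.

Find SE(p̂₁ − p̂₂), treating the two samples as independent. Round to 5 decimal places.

The two standard errors are √(0.7370×0.2630/274) = 0.02660 and √(0.7410×0.2590/1198) = 0.01266.
Because the samples are independent, SE_diff = √(0.02660² + 0.01266²) = 0.02946.

0.02946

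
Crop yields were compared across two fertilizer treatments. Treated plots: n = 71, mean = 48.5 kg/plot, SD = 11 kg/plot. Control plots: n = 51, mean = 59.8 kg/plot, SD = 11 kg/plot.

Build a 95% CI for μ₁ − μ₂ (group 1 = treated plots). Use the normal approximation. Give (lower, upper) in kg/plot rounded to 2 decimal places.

Per-group SEs: s₁/√n₁ = 11/√71 = 1.3055, s₂/√n₂ = 11/√51 = 1.5403.
Unpooled SE of the difference: √(1.70433025 + 2.37252409) = 2.0191.
Margin of error = z* · SE = 1.960 × 2.0191 = 3.9574.
x̄₁ − x̄₂ = 48.5 − 59.8 = -11.3000.
CI: -11.3000 ± 3.9574 = (-15.26, -7.34).

(-15.26, -7.34)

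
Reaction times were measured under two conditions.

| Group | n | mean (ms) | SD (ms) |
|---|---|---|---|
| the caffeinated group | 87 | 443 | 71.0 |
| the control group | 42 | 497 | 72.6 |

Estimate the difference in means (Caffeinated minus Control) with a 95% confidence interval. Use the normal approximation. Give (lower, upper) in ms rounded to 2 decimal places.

(-80.55, -27.45)

Standard errors of each mean: 71.0/√87 = 7.6120 and 72.6/√42 = 11.2024.
SE(x̄₁ − x̄₂) = √(7.6120² + 11.2024²) = 13.5439 for independent samples with unequal variances.
With z* = 1.960, the margin is 1.960 × 13.5439 = 26.5460.
x̄₁ − x̄₂ = 443 − 497 = -54.0000; the interval is -54.0000 ± 26.5460 = (-80.55, -27.45).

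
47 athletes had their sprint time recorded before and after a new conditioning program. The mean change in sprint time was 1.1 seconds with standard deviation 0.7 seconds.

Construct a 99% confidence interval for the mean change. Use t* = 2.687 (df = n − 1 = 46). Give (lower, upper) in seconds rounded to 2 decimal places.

(0.83, 1.37)

Paired design: SE = s_d/√n = 0.7/√47 = 0.1021.
t* = 2.687; margin of error = 2.687 × 0.1021 = 0.2743.
1.1 ± 0.2743 → (0.83, 1.37).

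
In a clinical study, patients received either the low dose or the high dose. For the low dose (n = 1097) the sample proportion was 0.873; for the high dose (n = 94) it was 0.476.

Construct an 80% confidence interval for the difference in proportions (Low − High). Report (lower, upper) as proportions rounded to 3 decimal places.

(0.330, 0.464)

The two standard errors are √(0.8730×0.1270/1097) = 0.01005 and √(0.4760×0.5240/94) = 0.05151.
Because the samples are independent, SE_diff = √(0.01005² + 0.05151²) = 0.05248.
Using z* = 1.282 for 80%, ME = 1.282 × 0.05248 = 0.06728.
p̂₁ − p̂₂ = 0.3970; interval 0.3970 ± 0.06728 gives (0.330, 0.464).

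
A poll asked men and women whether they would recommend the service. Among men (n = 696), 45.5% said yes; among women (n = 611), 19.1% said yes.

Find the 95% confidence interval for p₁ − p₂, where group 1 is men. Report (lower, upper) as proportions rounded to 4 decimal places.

SE₁ = √(p̂₁(1−p̂₁)/n₁) = √(0.4550·0.5450/696) = 0.01888; SE₂ = √(0.1910·0.8090/611) = 0.01590.
Independent samples: SE of the difference = √(SE₁² + SE₂²) = √(0.0003564544 + 0.00025281) = 0.02468.
z* for 95% confidence is 1.960, so the margin of error is 1.960 × 0.02468 = 0.04837.
Point estimate p̂₁ − p̂₂ = 0.4550 − 0.1910 = 0.2640.
0.2640 ± 0.04837 → (0.2156, 0.3124).

(0.2156, 0.3124)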